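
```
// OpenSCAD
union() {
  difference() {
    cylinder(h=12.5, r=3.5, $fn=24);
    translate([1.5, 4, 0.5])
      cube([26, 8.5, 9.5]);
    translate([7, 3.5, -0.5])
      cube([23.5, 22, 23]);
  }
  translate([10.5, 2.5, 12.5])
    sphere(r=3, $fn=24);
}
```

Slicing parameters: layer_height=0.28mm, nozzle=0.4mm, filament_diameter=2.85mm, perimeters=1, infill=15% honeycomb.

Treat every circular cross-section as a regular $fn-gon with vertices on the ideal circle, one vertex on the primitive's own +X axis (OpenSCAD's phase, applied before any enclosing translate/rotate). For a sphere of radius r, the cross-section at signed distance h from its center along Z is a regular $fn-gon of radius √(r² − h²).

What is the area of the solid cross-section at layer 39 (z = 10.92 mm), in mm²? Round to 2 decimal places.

58.25 mm²

At z = 10.92 mm: the r=3.5 cylinder gives a regular 24-gon of circumradius 3.5 (constant along its height) (area = (24/2)·3.500²·sin(360°/24) = 38.05 mm²); the cube at (1.5, 4) does not reach this height (z outside [0.5, 10]); the cube at (7, 3.5) (footprint 23.5×22) is included at this height (area 517.00 mm²); Taking the first minus the rest: starting from the r=3.5 cylinder (38.05 mm²), the 23.5×22 cube at (7, 3.5) misses the remaining region (no effect) — area = 38.05 mm²; the sphere at (10.5, 2.5): section is a regular 24-gon, circumradius = √(r²−h²) = √(3²−1.58²) = 2.550 (area = (24/2)·2.550²·sin(360°/24) = 20.20 mm²); Taking the union: the 2 present regions are separate (no shared area or edge), so areas and boundary lengths simply add and each stays a separate island — area = 58.25 mm². Overall, the cross-section has 2 separate islands. Net area = 58.25 mm².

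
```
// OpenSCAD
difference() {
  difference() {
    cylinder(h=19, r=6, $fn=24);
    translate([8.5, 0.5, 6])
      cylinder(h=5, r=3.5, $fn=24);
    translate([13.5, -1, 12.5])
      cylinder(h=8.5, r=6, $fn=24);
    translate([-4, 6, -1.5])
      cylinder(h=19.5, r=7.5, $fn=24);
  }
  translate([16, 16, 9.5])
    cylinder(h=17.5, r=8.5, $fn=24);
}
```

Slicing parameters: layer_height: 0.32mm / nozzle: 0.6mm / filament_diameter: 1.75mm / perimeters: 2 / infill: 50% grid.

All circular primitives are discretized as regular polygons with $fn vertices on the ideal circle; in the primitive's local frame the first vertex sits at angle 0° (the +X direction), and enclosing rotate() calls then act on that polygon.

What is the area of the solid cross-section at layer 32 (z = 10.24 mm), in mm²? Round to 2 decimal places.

At z = 10.24 mm: the cylinder: section is a regular 24-gon, circumradius r=6 (area = (24/2)·6.000²·sin(360°/24) = 111.81 mm²); the cylinder at (8.5, 0.5): section is a regular 24-gon, circumradius r=3.5 (area = (24/2)·3.500²·sin(360°/24) = 38.05 mm²); the cylinder at (13.5, -1) is absent (z outside [12.5, 21]); the r=7.5 cylinder at (-4, 6) contributes a regular 24-gon of circumradius 7.5 (area = (24/2)·7.500²·sin(360°/24) = 174.70 mm²); Subtracting the remaining from the first: starting from the r=6 cylinder (111.81 mm²), the r=3.5 cylinder at (8.5, 0.5) partially overlaps it — only the 2.46 mm² overlap (of its 38.05 mm²) is removed, clipping the outline; the r=7.5 cylinder at (-4, 6) partially overlaps it — only the 48.96 mm² overlap (of its 174.70 mm²) is removed, clipping the outline — area = 60.38 mm²; the cylinder at (16, 16): section is a regular 24-gon, circumradius r=8.5 (area = (24/2)·8.500²·sin(360°/24) = 224.40 mm²); Subtracting the remaining from the first: starting from that combined region (60.38 mm²), the r=8.5 cylinder at (16, 16) misses the remaining region (no effect) — area = 60.38 mm². Overall, the cross-section is a single solid region. Net area = 60.38 mm².

60.38 mm²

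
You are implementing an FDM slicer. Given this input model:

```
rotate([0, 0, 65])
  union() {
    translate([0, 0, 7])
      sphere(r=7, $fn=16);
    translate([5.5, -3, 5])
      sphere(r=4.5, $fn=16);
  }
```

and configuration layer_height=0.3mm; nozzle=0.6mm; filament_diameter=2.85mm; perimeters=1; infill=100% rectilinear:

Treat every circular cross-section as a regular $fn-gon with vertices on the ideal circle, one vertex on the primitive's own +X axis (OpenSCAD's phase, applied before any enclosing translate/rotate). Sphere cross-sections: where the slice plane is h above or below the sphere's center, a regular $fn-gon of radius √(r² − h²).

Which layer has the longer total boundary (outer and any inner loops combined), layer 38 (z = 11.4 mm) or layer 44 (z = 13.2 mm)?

layer 38 (z = 11.4 mm)

Layer 38 (z = 11.4): the r=7 sphere contributes a regular 16-gon of circumradius √(7²−4.4²) = 5.444 (perimeter = 2·16·5.444·sin(180°/16) = 33.99 mm); the sphere at (5.5, -3) is not intersected at this z (|z−center|=6.400 > r=4.5); Taking the union: only the r=7 sphere is present, so the union is just that shape — boundary = 33.99 mm; (rotated 65° about Z; rotation is an isometry so areas/perimeters/island counts are preserved). So its perimeter = 33.99 mm. Layer 44 (z = 13.2): the r=7 sphere slices to a regular 16-gon of circumradius 3.250 (√(r²−h²) with h=6.2 from center) (perimeter = 2·16·3.250·sin(180°/16) = 20.29 mm); the sphere at (5.5, -3) is absent (|z−center|=8.200 > r=4.5); Taking the union: only the r=7 sphere is present, so the union is just that shape — boundary = 20.29 mm; (rotated 65° about Z; rotation is an isometry so areas/perimeters/island counts are preserved). So its perimeter = 20.29 mm. Layer 38 is larger (33.99 vs 20.29 mm).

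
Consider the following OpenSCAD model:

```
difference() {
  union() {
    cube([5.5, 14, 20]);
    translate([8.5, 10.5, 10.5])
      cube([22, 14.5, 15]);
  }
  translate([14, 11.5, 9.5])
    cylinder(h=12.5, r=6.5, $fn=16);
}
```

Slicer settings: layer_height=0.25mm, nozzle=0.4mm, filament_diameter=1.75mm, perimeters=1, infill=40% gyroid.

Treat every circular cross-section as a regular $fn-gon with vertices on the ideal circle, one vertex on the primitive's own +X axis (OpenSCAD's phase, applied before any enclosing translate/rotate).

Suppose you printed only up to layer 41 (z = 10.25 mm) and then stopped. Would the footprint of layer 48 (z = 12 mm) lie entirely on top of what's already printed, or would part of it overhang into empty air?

Compare the two slices. At z = 10.25: the cube (footprint 5.5×14) is included at this height (area 77.00 mm²); the cube at (8.5, 10.5) does not reach this height (z outside [10.5, 25.5]); Combining (union): only the 5.5×14 cube is present, so the union is just that shape — area = 77.00 mm²; the cylinder at (14, 11.5): section is a regular 16-gon, circumradius r=6.5 (area = (16/2)·6.500²·sin(360°/16) = 129.35 mm²); Subtracting the remaining from the first: starting from that combined region (77.00 mm²), the r=6.5 cylinder at (14, 11.5) misses the remaining region (no effect) — area = 77.00 mm². At z = 12: the cube is present — its section is the full 5.5×14 rectangle (area 77.00 mm²); the 22×14.5 cube at (8.5, 10.5) contributes its full rectangle (area 319.00 mm²); Merging all regions: the 2 present regions are separate (no shared area or edge), so areas and boundary lengths simply add and each stays a separate island — area = 396.00 mm²; the r=6.5 cylinder at (14, 11.5) gives a regular 16-gon of circumradius 6.5 (constant along its height) (area = (16/2)·6.500²·sin(360°/16) = 129.35 mm²); Taking the first minus the rest: starting from the result so far (396.00 mm²), the r=6.5 cylinder at (14, 11.5) partially overlaps it — only the 74.51 mm² overlap (of its 129.35 mm²) is removed, clipping the outline — area = 321.49 mm². Checking containment: at z = 12 the cross-section extends beyond the z = 10.25 cross-section by about 244.49 mm².

part overhangs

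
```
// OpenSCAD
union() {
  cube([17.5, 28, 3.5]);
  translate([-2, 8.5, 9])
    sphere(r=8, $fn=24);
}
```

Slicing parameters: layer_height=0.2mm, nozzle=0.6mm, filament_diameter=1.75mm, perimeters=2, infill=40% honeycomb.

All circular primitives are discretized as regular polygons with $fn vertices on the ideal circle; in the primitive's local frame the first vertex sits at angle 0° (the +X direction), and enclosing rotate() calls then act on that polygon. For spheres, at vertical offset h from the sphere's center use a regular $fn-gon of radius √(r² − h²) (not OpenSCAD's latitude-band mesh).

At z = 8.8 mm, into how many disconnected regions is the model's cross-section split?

1

At z = 8.8 mm: the cube does not reach this height (z outside [0, 3.5]); the sphere at (-2, 8.5): section is a regular 24-gon, circumradius = √(r²−h²) = √(8²−0.2²) = 7.997; Taking the union: only the r=8 sphere at (-2, 8.5) is present, so the union is just that shape — 1 connected region. The result has 1 disconnected region.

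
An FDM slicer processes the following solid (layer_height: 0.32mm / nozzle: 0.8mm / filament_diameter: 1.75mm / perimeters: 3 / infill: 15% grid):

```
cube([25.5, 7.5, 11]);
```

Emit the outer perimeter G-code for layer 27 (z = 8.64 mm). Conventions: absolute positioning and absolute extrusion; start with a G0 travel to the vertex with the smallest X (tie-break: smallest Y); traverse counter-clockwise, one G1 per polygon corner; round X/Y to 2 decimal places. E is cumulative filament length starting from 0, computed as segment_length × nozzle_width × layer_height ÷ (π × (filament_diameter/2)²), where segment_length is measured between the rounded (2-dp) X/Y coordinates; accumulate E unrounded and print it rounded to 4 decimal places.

At z = 8.64 mm: the 25.5×7.5 cube contributes its full rectangle. The outline is a single polygon with 4 vertices. Extrusion per mm of travel: 0.8 × 0.32 / (π × 0.875²) = 0.106432. Accumulating E over each segment gives final E = 7.0245.

G0 X0.00 Y0.00 Z8.64
G1 X25.50 Y0.00 E2.7140
G1 X25.50 Y7.50 E3.5123
G1 X0.00 Y7.50 E6.2263
G1 X0.00 Y0.00 E7.0245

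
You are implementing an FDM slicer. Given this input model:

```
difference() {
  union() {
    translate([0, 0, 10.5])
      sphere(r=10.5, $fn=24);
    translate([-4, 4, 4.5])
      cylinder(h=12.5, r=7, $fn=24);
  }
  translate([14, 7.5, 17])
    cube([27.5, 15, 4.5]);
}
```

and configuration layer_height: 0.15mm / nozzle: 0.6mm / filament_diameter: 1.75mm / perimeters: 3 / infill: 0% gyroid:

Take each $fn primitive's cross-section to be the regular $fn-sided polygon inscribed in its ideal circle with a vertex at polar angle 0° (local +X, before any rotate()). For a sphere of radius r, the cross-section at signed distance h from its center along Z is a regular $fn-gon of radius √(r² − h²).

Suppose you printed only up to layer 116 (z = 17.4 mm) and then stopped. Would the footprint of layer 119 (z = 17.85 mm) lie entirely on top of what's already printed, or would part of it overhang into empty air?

Compare the two slices. At z = 17.4: the sphere: section is a regular 24-gon, circumradius = √(r²−h²) = √(10.5²−6.9²) = 7.915 (area = (24/2)·7.915²·sin(360°/24) = 194.55 mm²); the cylinder at (-4, 4) does not reach this height (z outside [4.5, 17]); Merging all regions: only the r=10.5 sphere is present, so the union is just that shape — area = 194.55 mm²; the 27.5×15 cube at (14, 7.5) contributes its full rectangle (area 412.50 mm²); Taking the first minus the rest: starting from the result so far (194.55 mm²), the 27.5×15 cube at (14, 7.5) misses the remaining region (no effect) — area = 194.55 mm². At z = 17.85: the sphere: section is a regular 24-gon, circumradius = √(r²−h²) = √(10.5²−7.35²) = 7.498 (area = (24/2)·7.498²·sin(360°/24) = 174.63 mm²); the cylinder at (-4, 4) is not intersected at this z (z outside [4.5, 17]); Merging all regions: only the r=10.5 sphere is present, so the union is just that shape — area = 174.63 mm²; the cube at (14, 7.5) (footprint 27.5×15) is included at this height (area 412.50 mm²); After the difference (first − rest): starting from that combined region (174.63 mm²), the 27.5×15 cube at (14, 7.5) misses the remaining region (no effect) — area = 174.63 mm². Checking containment: the cross-section at z = 17.85 is a subset of the cross-section at z = 17.4.

entirely on top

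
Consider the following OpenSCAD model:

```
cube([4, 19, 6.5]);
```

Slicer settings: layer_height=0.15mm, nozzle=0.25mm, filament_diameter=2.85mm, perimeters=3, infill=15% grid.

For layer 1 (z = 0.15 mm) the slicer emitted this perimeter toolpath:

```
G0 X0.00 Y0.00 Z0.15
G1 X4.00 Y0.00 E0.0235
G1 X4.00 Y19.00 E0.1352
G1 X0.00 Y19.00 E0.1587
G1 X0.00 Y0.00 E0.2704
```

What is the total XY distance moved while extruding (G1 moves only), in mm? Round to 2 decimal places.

Sum the Euclidean lengths of each G1 segment: total = 46.00 mm.

46.00 mm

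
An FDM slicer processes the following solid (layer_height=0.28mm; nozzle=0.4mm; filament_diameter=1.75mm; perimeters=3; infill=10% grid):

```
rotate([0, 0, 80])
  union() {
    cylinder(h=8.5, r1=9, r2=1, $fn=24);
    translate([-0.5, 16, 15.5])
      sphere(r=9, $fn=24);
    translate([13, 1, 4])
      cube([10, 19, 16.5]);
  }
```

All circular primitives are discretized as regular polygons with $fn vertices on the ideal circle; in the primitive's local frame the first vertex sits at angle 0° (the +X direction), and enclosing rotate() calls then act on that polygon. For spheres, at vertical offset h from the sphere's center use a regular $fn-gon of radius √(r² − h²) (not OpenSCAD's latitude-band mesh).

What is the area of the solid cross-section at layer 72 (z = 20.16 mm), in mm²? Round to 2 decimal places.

374.13 mm²

At z = 20.16 mm: the cone does not reach this height (z outside [0, 8.5]); the r=9 sphere at (-0.5, 16) contributes a regular 24-gon of circumradius √(9²−4.66²) = 7.700 (area = (24/2)·7.700²·sin(360°/24) = 184.13 mm²); the 10×19 cube at (13, 1) contributes its full rectangle (area 190.00 mm²); Taking the union: the 2 present regions are separate (no shared area or edge), so areas and boundary lengths simply add and each stays a separate island — area = 374.13 mm²; (whole slice rotated 80° about Z — lengths, areas and connectivity unchanged). Overall, the cross-section has 2 separate islands. Net area = 374.13 mm².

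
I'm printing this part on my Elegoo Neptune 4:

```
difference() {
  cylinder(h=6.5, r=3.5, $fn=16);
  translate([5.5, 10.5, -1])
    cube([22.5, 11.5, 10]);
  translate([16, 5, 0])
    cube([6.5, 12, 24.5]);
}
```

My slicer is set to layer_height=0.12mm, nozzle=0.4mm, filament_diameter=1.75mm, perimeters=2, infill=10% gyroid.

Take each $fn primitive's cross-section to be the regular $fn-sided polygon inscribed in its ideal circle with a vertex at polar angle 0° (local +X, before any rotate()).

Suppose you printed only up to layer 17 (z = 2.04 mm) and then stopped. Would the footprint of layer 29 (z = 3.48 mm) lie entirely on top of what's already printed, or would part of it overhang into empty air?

Compare the two slices. At z = 2.04: the cylinder: section is a regular 16-gon, circumradius r=3.5 (area = (16/2)·3.500²·sin(360°/16) = 37.50 mm²); the cube at (5.5, 10.5) is present — its section is the full 22.5×11.5 rectangle (area 258.75 mm²); the 6.5×12 cube at (16, 5) contributes its full rectangle (area 78.00 mm²); Subtracting the remaining from the first: starting from the r=3.5 cylinder (37.50 mm²), the 22.5×11.5 cube at (5.5, 10.5) misses the remaining region (no effect); the 6.5×12 cube at (16, 5) misses the remaining region (no effect) — area = 37.50 mm². At z = 3.48: the r=3.5 cylinder gives a regular 16-gon of circumradius 3.5 (constant along its height) (area = (16/2)·3.500²·sin(360°/16) = 37.50 mm²); the 22.5×11.5 cube at (5.5, 10.5) contributes its full rectangle (area 258.75 mm²); the 6.5×12 cube at (16, 5) contributes its full rectangle (area 78.00 mm²); Taking the first minus the rest: starting from the r=3.5 cylinder (37.50 mm²), the 22.5×11.5 cube at (5.5, 10.5) misses the remaining region (no effect); the 6.5×12 cube at (16, 5) misses the remaining region (no effect) — area = 37.50 mm². Checking containment: the cross-section at z = 3.48 is a subset of the cross-section at z = 2.04.

entirely on top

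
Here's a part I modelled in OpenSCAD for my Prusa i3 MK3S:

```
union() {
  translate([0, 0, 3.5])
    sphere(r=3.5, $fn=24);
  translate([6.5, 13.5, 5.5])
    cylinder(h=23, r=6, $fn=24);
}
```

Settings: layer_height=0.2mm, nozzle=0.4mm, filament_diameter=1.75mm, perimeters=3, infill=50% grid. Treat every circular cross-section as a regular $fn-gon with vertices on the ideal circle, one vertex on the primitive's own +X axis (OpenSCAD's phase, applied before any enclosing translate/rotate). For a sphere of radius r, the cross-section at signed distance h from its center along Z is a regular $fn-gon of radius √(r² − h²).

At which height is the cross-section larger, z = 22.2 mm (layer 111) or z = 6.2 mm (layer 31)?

layer 31 (z = 6.2 mm)

Layer 111 (z = 22.2): the sphere is not intersected at this z (|z−center|=18.700 > r=3.5); the r=6 cylinder at (6.5, 13.5) gives a regular 24-gon of circumradius 6 (constant along its height) (area = (24/2)·6.000²·sin(360°/24) = 111.81 mm²); Merging all regions: only the r=6 cylinder at (6.5, 13.5) is present, so the union is just that shape — area = 111.81 mm². So its area = 111.81 mm². Layer 31 (z = 6.2): the r=3.5 sphere slices to a regular 24-gon of circumradius 2.227 (√(r²−h²) with h=2.7 from center) (area = (24/2)·2.227²·sin(360°/24) = 15.40 mm²); the r=6 cylinder at (6.5, 13.5) contributes a regular 24-gon of circumradius 6 (area = (24/2)·6.000²·sin(360°/24) = 111.81 mm²); Merging all regions: the 2 present regions are separate (no shared area or edge), so areas and boundary lengths simply add and each stays a separate island — area = 127.21 mm². So its area = 127.21 mm². Layer 31 is larger (127.21 vs 111.81 mm²).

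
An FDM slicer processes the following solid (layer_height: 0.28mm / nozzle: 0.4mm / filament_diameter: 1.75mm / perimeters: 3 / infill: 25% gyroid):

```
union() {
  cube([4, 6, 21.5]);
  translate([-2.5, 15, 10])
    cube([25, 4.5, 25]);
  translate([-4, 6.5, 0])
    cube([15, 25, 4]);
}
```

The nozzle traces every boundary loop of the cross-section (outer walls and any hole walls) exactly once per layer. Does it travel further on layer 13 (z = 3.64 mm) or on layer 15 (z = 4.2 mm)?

layer 13 (z = 3.64 mm)

Layer 13 (z = 3.64): the cube (footprint 4×6) is included at this height (perimeter 20.00 mm); the cube at (-2.5, 15) is absent (z outside [10, 35]); the cube at (-4, 6.5) is present — its section is the full 15×25 rectangle (perimeter 80.00 mm); Taking the union: the 2 present regions are separate (no shared area or edge), so areas and boundary lengths simply add and each stays a separate island — boundary = 100.00 mm. So its perimeter = 100.00 mm. Layer 15 (z = 4.2): the cube (footprint 4×6) is included at this height (perimeter 20.00 mm); the cube at (-2.5, 15) is absent (z outside [10, 35]); the cube at (-4, 6.5) is not intersected at this z (z outside [0, 4]); Combining (union): only the 4×6 cube is present, so the union is just that shape — boundary = 20.00 mm. So its perimeter = 20.00 mm. Layer 13 is larger (100.00 vs 20.00 mm).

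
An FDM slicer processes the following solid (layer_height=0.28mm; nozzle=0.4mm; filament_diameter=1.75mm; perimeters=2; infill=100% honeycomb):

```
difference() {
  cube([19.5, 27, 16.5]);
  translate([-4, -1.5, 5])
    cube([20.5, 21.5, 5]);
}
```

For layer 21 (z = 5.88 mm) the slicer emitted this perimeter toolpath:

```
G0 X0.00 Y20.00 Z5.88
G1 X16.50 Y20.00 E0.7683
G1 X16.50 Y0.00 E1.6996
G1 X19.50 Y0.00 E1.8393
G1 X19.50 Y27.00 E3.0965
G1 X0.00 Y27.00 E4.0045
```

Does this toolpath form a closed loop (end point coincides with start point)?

Start point (G0): (0.00, 20.00). End point (last G1): the path does not return to the start — open.

no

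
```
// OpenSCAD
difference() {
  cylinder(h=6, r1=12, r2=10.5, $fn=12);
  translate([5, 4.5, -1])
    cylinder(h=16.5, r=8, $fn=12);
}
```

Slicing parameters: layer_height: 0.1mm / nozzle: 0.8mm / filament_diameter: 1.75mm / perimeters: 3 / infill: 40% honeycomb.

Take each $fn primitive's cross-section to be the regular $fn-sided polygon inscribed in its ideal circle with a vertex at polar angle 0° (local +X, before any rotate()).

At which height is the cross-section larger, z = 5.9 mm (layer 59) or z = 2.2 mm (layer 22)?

layer 22 (z = 2.2 mm)

Layer 59 (z = 5.9): the cone contributes a regular 12-gon of circumradius 10.525 (interpolated between r1=12 and r2=10.5 at t=0.983) (area = (12/2)·10.525²·sin(360°/12) = 332.33 mm²); the r=8 cylinder at (5, 4.5) contributes a regular 12-gon of circumradius 8 (area = (12/2)·8.000²·sin(360°/12) = 192.00 mm²); Subtracting the remaining from the first: starting from the cone (332.33 mm²), the r=8 cylinder at (5, 4.5) partially overlaps it — only the 134.54 mm² overlap (of its 192.00 mm²) is removed, clipping the outline — area = 197.79 mm². So its area = 197.79 mm². Layer 22 (z = 2.2): the cone (r1=12→r2=10.5) has section circumradius 11.450 here — a regular 12-gon (area = (12/2)·11.450²·sin(360°/12) = 393.31 mm²); the cylinder at (5, 4.5): section is a regular 12-gon, circumradius r=8 (area = (12/2)·8.000²·sin(360°/12) = 192.00 mm²); After the difference (first − rest): starting from the cone (393.31 mm²), the r=8 cylinder at (5, 4.5) partially overlaps it — only the 149.93 mm² overlap (of its 192.00 mm²) is removed, clipping the outline — area = 243.37 mm². So its area = 243.37 mm². Layer 22 is larger (243.37 vs 197.79 mm²).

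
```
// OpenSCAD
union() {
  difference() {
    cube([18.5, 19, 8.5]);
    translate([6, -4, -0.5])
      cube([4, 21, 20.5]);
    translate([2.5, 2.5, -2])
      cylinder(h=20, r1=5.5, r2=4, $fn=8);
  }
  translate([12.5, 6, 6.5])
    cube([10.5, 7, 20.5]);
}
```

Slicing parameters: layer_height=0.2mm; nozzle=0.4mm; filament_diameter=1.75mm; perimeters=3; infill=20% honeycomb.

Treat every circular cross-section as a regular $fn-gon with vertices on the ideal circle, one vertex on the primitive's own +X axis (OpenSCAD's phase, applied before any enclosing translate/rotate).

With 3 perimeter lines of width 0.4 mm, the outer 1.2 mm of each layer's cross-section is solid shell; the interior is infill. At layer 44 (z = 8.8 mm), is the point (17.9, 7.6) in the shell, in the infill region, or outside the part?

infill

At z = 8.8 mm: the cube is not intersected at this z (z outside [0, 8.5]); the cube at (6, -4) is present — its section is the full 4×21 rectangle; the cone at (2.5, 2.5): at t=0.540 of its height the radius interpolates to r₁+(r₂−r₁)t = 4.690, giving a regular 8-gon of that circumradius; After the difference (first − rest): the first operand is absent here, so nothing remains; the cube at (12.5, 6) is present — its section is the full 10.5×7 rectangle; Taking the union: only the 10.5×7 cube at (12.5, 6) is present, so the union is just that shape — 1 connected region. Overall, the cross-section is a single solid region. The nearest boundary edge runs (12.50, 6.00)→(23.00, 6.00); distance from the point to it = 1.60 mm. The point is inside the cross-section and 1.60 mm from the nearest boundary — more than the 1.2 mm shell width (3 × 0.4), so it's in the infill interior.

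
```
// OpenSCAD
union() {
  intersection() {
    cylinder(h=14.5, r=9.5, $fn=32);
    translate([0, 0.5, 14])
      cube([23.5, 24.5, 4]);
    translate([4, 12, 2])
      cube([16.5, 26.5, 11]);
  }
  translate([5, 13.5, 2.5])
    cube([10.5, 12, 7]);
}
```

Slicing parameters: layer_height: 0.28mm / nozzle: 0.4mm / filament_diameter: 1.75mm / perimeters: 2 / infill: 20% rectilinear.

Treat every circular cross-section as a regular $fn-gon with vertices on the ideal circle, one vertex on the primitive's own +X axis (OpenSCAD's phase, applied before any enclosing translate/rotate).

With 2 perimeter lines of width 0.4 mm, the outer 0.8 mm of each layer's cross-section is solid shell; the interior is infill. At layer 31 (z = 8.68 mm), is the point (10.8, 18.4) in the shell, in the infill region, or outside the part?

At z = 8.68 mm: the cylinder: section is a regular 32-gon, circumradius r=9.5; the cube at (0, 0.5) is not intersected at this z (z outside [14, 18]); the cube at (4, 12) is present — its section is the full 16.5×26.5 rectangle; Taking the intersection: at least one operand is absent at this height, so nothing remains; the cube at (5, 13.5) is present — its section is the full 10.5×12 rectangle; Merging all regions: only the 10.5×12 cube at (5, 13.5) is present, so the union is just that shape — 1 connected region. Overall, the cross-section is a single solid region. The nearest boundary edge runs (15.50, 13.50)→(15.50, 25.50); distance from the point to it = 4.70 mm. The point is inside the cross-section and 4.70 mm from the nearest boundary — more than the 0.8 mm shell width (2 × 0.4), so it's in the infill interior.

infill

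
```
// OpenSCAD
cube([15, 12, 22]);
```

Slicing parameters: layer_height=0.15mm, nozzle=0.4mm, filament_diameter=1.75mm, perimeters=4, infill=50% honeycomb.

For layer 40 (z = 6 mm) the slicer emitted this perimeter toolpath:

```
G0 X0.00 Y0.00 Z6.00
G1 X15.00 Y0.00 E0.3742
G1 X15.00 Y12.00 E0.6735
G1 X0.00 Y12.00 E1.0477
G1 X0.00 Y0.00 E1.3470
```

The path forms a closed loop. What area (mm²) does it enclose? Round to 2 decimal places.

Apply the shoelace formula to the sequence of (X, Y) vertices; enclosed area = 180.00 mm².

180.00 mm²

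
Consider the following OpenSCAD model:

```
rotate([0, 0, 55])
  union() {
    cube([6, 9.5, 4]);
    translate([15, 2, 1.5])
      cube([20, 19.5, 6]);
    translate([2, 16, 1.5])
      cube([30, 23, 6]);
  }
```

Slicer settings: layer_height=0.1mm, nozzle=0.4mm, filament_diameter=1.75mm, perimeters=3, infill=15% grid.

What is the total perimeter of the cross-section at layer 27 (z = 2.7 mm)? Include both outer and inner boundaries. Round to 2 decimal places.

171.00 mm

At z = 2.7 mm: the cube (footprint 6×9.5) is included at this height (perimeter 31.00 mm); the cube at (15, 2) is present — its section is the full 20×19.5 rectangle (perimeter 79.00 mm); the cube at (2, 16) (footprint 30×23) is included at this height (perimeter 106.00 mm); Taking the union: the regions partially overlap (shared area 93.50 mm²), so the edge portions inside another operand are dropped and the merged outline is re-measured after clipping — boundary = 171.00 mm; (whole slice rotated 55° about Z — lengths, areas and connectivity unchanged). Overall, the cross-section has 2 separate islands. Total boundary length (outer) = 171.00 mm.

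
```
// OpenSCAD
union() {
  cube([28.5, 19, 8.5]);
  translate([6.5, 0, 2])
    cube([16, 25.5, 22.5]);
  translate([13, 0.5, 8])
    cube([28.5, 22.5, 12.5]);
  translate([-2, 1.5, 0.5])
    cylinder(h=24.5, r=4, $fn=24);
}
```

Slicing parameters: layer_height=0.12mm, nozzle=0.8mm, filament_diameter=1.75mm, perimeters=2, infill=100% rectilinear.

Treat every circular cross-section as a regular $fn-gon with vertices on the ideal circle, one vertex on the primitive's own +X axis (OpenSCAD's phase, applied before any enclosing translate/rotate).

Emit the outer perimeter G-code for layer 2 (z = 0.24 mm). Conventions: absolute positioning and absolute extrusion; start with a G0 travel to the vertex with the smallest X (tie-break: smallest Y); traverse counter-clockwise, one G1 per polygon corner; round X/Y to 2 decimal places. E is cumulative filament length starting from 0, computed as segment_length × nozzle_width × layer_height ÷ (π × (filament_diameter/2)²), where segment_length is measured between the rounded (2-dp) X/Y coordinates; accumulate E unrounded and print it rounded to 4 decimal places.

G0 X0.00 Y0.00 Z0.24
G1 X28.50 Y0.00 E1.1375
G1 X28.50 Y19.00 E1.8958
G1 X0.00 Y19.00 E3.0333
G1 X0.00 Y0.00 E3.7917

At z = 0.24 mm: the cube (footprint 28.5×19) is included at this height; the cube at (6.5, 0) is not intersected at this z (z outside [2, 24.5]); the cube at (13, 0.5) is not intersected at this z (z outside [8, 20.5]); the cylinder at (-2, 1.5) does not reach this height (z outside [0.5, 25]); Combining (union): only the 28.5×19 cube is present, so the union is just that shape — 1 connected region. The outline is a single polygon with 4 vertices. Extrusion per mm of travel: 0.8 × 0.12 / (π × 0.875²) = 0.039912. Accumulating E over each segment gives final E = 3.7917.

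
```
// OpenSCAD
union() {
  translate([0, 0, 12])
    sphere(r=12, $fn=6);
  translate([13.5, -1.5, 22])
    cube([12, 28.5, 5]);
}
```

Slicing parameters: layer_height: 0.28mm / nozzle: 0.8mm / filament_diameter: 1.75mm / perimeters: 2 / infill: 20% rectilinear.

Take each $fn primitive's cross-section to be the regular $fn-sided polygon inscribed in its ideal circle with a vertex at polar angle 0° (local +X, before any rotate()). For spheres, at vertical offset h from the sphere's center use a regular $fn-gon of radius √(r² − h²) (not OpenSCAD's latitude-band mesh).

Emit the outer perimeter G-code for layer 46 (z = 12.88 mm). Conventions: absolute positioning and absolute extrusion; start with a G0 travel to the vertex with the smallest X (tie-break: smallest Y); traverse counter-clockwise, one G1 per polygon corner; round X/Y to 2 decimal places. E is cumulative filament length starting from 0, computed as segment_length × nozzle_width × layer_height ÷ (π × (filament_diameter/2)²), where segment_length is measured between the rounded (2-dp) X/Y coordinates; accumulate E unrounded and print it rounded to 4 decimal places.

At z = 12.88 mm: the r=12 sphere slices to a regular 6-gon of circumradius 11.968 (√(r²−h²) with h=0.88 from center); the cube at (13.5, -1.5) is not intersected at this z (z outside [22, 27]); Merging all regions: only the r=12 sphere is present, so the union is just that shape — 1 connected region. The outline is a single polygon with 6 vertices. Extrusion per mm of travel: 0.8 × 0.28 / (π × 0.875²) = 0.093128. Accumulating E over each segment gives final E = 6.6855.

G0 X-11.97 Y0.00 Z12.88
G1 X-5.98 Y-10.36 E1.1145
G1 X5.98 Y-10.36 E2.2283
G1 X11.97 Y0.00 E3.3428
G1 X5.98 Y10.36 E4.4572
G1 X-5.98 Y10.36 E5.5710
G1 X-11.97 Y0.00 E6.6855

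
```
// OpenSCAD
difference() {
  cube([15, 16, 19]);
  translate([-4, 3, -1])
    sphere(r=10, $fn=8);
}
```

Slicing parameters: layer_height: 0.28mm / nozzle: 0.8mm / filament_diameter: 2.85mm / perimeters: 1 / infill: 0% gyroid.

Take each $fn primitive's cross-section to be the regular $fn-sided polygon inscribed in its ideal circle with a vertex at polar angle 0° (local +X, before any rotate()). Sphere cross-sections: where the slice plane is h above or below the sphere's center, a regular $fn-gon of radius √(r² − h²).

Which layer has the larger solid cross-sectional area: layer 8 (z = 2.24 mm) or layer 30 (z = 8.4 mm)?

Layer 8 (z = 2.24): the cube (footprint 15×16) is included at this height (area 240.00 mm²); the sphere at (-4, 3): section is a regular 8-gon, circumradius = √(r²−h²) = √(10²−3.24²) = 9.461 (area = (8/2)·9.461²·sin(360°/8) = 253.15 mm²); After the difference (first − rest): starting from the 15×16 cube (240.00 mm²), the r=10 sphere at (-4, 3) partially overlaps it — only the 43.28 mm² overlap (of its 253.15 mm²) is removed, clipping the outline — area = 196.72 mm². So its area = 196.72 mm². Layer 30 (z = 8.4): the cube (footprint 15×16) is included at this height (area 240.00 mm²); the sphere at (-4, 3): section is a regular 8-gon, circumradius = √(r²−h²) = √(10²−9.4²) = 3.412 (area = (8/2)·3.412²·sin(360°/8) = 32.92 mm²); Subtracting the remaining from the first: starting from the 15×16 cube (240.00 mm²), the r=10 sphere at (-4, 3) misses the remaining region (no effect) — area = 240.00 mm². So its area = 240.00 mm². Layer 30 is larger (240.00 vs 196.72 mm²).

layer 30 (z = 8.4 mm)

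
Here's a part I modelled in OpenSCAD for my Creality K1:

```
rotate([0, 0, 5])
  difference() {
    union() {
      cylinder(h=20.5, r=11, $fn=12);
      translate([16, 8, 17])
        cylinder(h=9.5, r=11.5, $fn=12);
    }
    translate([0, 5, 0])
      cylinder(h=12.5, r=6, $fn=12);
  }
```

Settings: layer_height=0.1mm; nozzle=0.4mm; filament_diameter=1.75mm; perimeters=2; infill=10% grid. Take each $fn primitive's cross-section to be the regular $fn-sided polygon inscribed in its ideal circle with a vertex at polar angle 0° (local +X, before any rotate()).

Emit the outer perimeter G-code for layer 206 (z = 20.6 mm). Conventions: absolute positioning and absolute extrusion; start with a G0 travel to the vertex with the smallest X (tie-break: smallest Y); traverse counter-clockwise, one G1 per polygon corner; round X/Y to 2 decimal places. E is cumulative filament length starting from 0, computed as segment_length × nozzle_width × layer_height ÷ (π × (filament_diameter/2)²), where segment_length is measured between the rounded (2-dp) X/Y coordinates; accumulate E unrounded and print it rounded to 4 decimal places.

G0 X3.79 Y8.36 Z20.60
G1 X5.82 Y2.77 E0.0989
G1 X10.38 Y-1.06 E0.1979
G1 X16.24 Y-2.09 E0.2969
G1 X21.84 Y-0.06 E0.3959
G1 X25.66 Y4.50 E0.4949
G1 X26.70 Y10.37 E0.5940
G1 X24.66 Y15.96 E0.6930
G1 X20.10 Y19.79 E0.7920
G1 X14.24 Y20.82 E0.8909
G1 X8.65 Y18.78 E0.9899
G1 X4.82 Y14.22 E1.0889
G1 X3.79 Y8.36 E1.1879

At z = 20.6 mm: the cylinder is absent (z outside [0, 20.5]); the cylinder at (16, 8): section is a regular 12-gon, circumradius r=11.5; Merging all regions: only the r=11.5 cylinder at (16, 8) is present, so the union is just that shape — 1 connected region; the cylinder at (0, 5) is absent (z outside [0, 12.5]); Taking the first minus the rest: none of the subtracted shapes is present at this height, so the result so far is unchanged — 1 connected region; (rotated 5° about Z; rotation is an isometry so areas/perimeters/island counts are preserved). The outline is a single polygon with 12 vertices. Extrusion per mm of travel: 0.4 × 0.1 / (π × 0.875²) = 0.016630. Accumulating E over each segment gives final E = 1.1879.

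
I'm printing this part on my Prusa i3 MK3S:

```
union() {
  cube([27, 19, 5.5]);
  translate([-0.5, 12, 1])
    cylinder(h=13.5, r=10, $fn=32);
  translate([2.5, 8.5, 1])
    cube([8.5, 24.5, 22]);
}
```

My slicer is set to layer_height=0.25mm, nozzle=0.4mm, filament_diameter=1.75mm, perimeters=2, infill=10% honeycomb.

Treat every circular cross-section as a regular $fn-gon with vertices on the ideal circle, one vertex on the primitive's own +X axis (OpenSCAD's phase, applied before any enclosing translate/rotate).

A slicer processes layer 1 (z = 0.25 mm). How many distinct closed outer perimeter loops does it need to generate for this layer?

1

At z = 0.25 mm: the cube is present — its section is the full 27×19 rectangle; the cylinder at (-0.5, 12) is absent (z outside [1, 14.5]); the cube at (2.5, 8.5) does not reach this height (z outside [1, 23]); Merging all regions: only the 27×19 cube is present, so the union is just that shape — 1 connected region. The result has 1 disconnected region.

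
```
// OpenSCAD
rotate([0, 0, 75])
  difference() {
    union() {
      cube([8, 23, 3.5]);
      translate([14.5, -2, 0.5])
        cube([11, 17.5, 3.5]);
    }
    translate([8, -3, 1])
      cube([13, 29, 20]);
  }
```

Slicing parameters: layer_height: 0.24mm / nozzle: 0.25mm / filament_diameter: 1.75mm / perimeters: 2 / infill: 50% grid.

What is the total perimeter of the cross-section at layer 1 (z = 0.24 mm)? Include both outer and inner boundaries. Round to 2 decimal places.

62.00 mm

At z = 0.24 mm: the cube (footprint 8×23) is included at this height (perimeter 62.00 mm); the cube at (14.5, -2) is absent (z outside [0.5, 4]); Combining (union): only the 8×23 cube is present, so the union is just that shape — boundary = 62.00 mm; the cube at (8, -3) does not reach this height (z outside [1, 21]); After the difference (first − rest): none of the subtracted shapes is present at this height, so the result so far is unchanged — boundary = 62.00 mm; (rotated 75° about Z; rotation is an isometry so areas/perimeters/island counts are preserved). Overall, the cross-section is a single solid region. Total boundary length (outer) = 62.00 mm.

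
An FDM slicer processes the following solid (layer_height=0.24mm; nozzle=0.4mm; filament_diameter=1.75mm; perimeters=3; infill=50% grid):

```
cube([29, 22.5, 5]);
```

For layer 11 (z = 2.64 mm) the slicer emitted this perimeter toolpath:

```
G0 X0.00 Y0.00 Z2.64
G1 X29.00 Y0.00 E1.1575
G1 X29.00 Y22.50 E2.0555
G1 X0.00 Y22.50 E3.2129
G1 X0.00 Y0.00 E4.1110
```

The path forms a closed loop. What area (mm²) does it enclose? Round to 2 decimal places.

Apply the shoelace formula to the sequence of (X, Y) vertices; enclosed area = 652.50 mm².

652.50 mm²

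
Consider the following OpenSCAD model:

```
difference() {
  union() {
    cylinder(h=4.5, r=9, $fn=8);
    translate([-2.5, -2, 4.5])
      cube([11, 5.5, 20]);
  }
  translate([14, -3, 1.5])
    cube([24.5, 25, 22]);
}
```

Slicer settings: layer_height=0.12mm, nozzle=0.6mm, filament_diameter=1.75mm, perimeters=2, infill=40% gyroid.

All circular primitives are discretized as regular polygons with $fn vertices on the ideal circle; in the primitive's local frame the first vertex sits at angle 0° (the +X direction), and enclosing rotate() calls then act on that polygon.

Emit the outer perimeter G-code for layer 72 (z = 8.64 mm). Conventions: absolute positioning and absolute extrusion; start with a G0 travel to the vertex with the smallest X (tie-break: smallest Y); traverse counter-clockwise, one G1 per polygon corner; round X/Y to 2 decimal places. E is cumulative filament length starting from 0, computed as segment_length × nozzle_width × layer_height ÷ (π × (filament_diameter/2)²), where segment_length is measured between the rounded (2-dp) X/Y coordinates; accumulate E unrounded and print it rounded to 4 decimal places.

At z = 8.64 mm: the cylinder does not reach this height (z outside [0, 4.5]); the cube at (-2.5, -2) (footprint 11×5.5) is included at this height; Combining (union): only the 11×5.5 cube at (-2.5, -2) is present, so the union is just that shape — 1 connected region; the cube at (14, -3) is present — its section is the full 24.5×25 rectangle; Subtracting the remaining from the first: starting from the result so far, the 24.5×25 cube at (14, -3) misses the remaining region (no effect) — 1 connected region. The outline is a single polygon with 4 vertices. Extrusion per mm of travel: 0.6 × 0.12 / (π × 0.875²) = 0.029934. Accumulating E over each segment gives final E = 0.9878.

G0 X-2.50 Y-2.00 Z8.64
G1 X8.50 Y-2.00 E0.3293
G1 X8.50 Y3.50 E0.4939
G1 X-2.50 Y3.50 E0.8232
G1 X-2.50 Y-2.00 E0.9878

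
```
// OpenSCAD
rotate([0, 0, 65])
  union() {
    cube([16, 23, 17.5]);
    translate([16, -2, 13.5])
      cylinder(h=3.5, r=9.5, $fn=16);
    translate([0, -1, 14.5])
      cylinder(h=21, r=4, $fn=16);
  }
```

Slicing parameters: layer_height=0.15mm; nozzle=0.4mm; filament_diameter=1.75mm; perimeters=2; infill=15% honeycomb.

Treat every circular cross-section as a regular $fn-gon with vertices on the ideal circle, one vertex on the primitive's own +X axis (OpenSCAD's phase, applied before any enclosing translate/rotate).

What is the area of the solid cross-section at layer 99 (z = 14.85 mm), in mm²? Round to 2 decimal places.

634.46 mm²

At z = 14.85 mm: the cube (footprint 16×23) is included at this height (area 368.00 mm²); the r=9.5 cylinder at (16, -2) gives a regular 16-gon of circumradius 9.5 (constant along its height) (area = (16/2)·9.500²·sin(360°/16) = 276.30 mm²); the r=4 cylinder at (0, -1) contributes a regular 16-gon of circumradius 4 (area = (16/2)·4.000²·sin(360°/16) = 48.98 mm²); Merging all regions: the regions partially overlap — summed areas 693.28 mm² minus the doubly-counted overlap 58.82 mm² gives 634.46 mm² — area = 634.46 mm²; (rotated 65° about Z; rotation is an isometry so areas/perimeters/island counts are preserved). Overall, the cross-section is a single solid region. Net area = 634.46 mm².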